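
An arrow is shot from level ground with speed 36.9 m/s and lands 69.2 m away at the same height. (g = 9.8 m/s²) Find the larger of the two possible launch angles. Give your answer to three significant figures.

Level-ground range: R = v₀² sin(2θ)/g ⇒ sin 2θ = R g / v₀² = 69.2×9.8/36.9² = 0.4981.
2θ = arcsin(0.4981) = 29.87° or 180° − 29.87° = 150.13°.
So θ = 14.9° or θ = 75.1°.

75.1°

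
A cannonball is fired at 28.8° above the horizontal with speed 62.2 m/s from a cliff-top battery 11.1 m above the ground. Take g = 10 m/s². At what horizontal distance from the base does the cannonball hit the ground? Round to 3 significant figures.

346 m

Components: v_x = 62.2 cos 28.8° = 54.51 m/s, v_y = 62.2 sin 28.8° = 29.97 m/s.
Vertical: 0 = 11.1 + 29.97 t − ½(10) t² ⇒ 5.000 t² − 29.97 t − 11.1 = 0.
t = [29.97 + √(898.2 + 222.0)] / 10.00 = 6.344 s.
Horizontal: R = v_x · t = 54.51 × 6.344 = 346 m.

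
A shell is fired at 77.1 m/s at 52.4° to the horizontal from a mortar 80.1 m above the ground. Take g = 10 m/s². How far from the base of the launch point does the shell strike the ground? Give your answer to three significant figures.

Components: v_x = 77.1 cos 52.4° = 47.04 m/s, v_y = 77.1 sin 52.4° = 61.09 m/s.
Vertical: 0 = 80.1 + 61.09 t − ½(10) t² ⇒ 5.000 t² − 61.09 t − 80.1 = 0.
t = [61.09 + √(3732 + 1602)] / 10.00 = 13.41 s.
Horizontal: R = v_x · t = 47.04 × 13.41 = 631 m.

631 m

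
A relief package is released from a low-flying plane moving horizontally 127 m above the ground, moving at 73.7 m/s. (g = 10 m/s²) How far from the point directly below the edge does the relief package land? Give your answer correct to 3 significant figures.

371 m

Initial vertical velocity is zero, so the fall time comes from h = ½ g t²: t = √(2 × 127 / 10) = 5.040 s.
Horizontal motion is uniform at 73.7 m/s, so x = 73.7 × 5.040 = 371 m.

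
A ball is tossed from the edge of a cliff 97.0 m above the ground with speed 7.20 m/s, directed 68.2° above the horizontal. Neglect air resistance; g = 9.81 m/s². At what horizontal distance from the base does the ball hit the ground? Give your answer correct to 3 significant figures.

13.9 m

Components: v_x = 7.20 cos 68.2° = 2.674 m/s, v_y = 7.20 sin 68.2° = 6.685 m/s.
Vertical: 0 = 97.0 + 6.685 t − ½(9.81) t² ⇒ 4.905 t² − 6.685 t − 97.0 = 0.
t = [6.685 + √(44.69 + 1903)] / 9.810 = 5.180 s.
Horizontal: R = v_x · t = 2.674 × 5.180 = 13.9 m.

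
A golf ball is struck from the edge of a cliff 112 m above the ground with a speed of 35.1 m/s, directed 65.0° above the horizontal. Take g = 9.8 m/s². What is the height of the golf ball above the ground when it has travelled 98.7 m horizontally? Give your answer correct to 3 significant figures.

107 m

v_x = 35.1 cos 65.0° = 14.83 m/s, v_y0 = 35.1 sin 65.0° = 31.81 m/s.
Time to reach x = 98.7 m: t = x / v_x = 98.7 / 14.83 = 6.655 s.
y = 112 + v_y0 t − ½ g t² = 112 + 31.81×6.655 − 4.900×6.655² = 107 m.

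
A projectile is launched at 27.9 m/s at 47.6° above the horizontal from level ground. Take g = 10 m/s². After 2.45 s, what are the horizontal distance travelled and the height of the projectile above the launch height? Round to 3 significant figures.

x = 46.1 m, y = 20.5 m

v_x = 27.9 cos 47.6° = 18.81 m/s; v_y0 = 27.9 sin 47.6° = 20.60 m/s.
x = v_x t = 18.81 × 2.45 = 46.1 m.
y = v_y0 t − ½ g t² = 20.60×2.45 − 5.000×2.45² = 20.5 m.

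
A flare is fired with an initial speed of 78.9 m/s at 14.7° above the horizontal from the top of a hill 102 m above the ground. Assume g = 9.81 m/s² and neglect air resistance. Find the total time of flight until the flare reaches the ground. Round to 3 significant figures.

7.04 s

Vertical component: v_y = 78.9 sin 14.7° = 20.02 m/s.
Taking up as positive with launch at y = 102 m, landing at y = 0: 0 = 102 + 20.02 t − ½(9.81) t².
Solving 4.905 t² − 20.02 t − 102 = 0 gives t = [20.02 + √(20.02² + 4·4.905·102)] / 9.810 = 7.04 s.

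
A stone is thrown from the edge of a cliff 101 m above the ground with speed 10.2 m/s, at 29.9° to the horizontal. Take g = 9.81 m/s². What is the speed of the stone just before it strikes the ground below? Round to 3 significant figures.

45.7 m/s

v_x = 10.2 cos 29.9° = 8.842 m/s is unchanged throughout.
For the vertical component, v_y² = v_y0² + 2 g h = (5.085)² + 2×9.81×101 = 2007, so |v_y| = 44.80 m/s.
Impact speed = √(v_x² + v_y²) = √(78.18 + 2007) = 45.7 m/s.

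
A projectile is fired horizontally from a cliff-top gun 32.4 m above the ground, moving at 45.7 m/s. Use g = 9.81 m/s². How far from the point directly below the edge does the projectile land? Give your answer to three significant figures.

Initial vertical velocity is zero, so the fall time comes from h = ½ g t²: t = √(2 × 32.4 / 9.81) = 2.570 s.
Horizontal motion is uniform at 45.7 m/s, so x = 45.7 × 2.570 = 117 m.

117 m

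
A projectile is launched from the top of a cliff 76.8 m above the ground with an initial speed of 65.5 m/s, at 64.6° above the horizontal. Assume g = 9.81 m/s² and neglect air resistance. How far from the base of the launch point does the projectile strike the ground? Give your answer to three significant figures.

Components: v_x = 65.5 cos 64.6° = 28.10 m/s, v_y = 65.5 sin 64.6° = 59.17 m/s.
Vertical: 0 = 76.8 + 59.17 t − ½(9.81) t² ⇒ 4.905 t² − 59.17 t − 76.8 = 0.
t = [59.17 + √(3501 + 1507)] / 9.810 = 13.25 s.
Horizontal: R = v_x · t = 28.10 × 13.25 = 372 m.

372 m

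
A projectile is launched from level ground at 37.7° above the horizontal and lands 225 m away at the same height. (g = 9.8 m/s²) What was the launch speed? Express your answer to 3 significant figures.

On level ground, R = v₀² sin(2θ) / g, so v₀ = √(R g / sin 2θ).
sin(2 × 37.7°) = 0.9677.
v₀ = √(225 × 9.8 / 0.9677) = √2279 = 47.7 m/s.

47.7 m/s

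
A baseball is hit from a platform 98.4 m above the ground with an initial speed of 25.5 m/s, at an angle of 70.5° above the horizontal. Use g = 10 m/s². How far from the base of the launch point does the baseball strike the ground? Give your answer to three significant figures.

Components: v_x = 25.5 cos 70.5° = 8.512 m/s, v_y = 25.5 sin 70.5° = 24.04 m/s.
Vertical: 0 = 98.4 + 24.04 t − ½(10) t² ⇒ 5.000 t² − 24.04 t − 98.4 = 0.
t = [24.04 + √(577.9 + 1968)] / 10.00 = 7.450 s.
Horizontal: R = v_x · t = 8.512 × 7.450 = 63.4 m.

63.4 m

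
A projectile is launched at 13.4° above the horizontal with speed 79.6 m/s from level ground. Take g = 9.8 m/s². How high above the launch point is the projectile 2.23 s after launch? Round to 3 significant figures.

16.8 m

v_y0 = 79.6 sin 13.4° = 18.45 m/s.
y(t) = v_y0 t − ½ g t² = 18.45×2.23 − 4.900×2.23² = 16.8 m.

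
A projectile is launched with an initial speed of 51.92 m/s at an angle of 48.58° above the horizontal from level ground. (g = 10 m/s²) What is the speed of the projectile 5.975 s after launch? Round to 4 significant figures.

v_x = 51.92 cos 48.58° = 34.349 m/s (constant).
v_y(t) = 51.92 sin 48.58° − g t = 38.934 − 10 × 5.975 = -20.816 m/s.
Speed = √(v_x² + v_y²) = √(1179.9 + 433.31) = 40.16 m/s.

40.16 m/s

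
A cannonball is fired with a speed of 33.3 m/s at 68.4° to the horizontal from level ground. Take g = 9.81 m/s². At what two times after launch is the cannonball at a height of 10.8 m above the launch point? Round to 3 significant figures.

0.371 s and 5.94 s

v_y0 = 33.3 sin 68.4° = 30.96 m/s.
Set y = v_y0 t − ½ g t² = 10.8: 4.905 t² − 30.96 t + 10.8 = 0.
t = [30.96 ± √(958.5 − 211.9)] / 9.81 = (30.96 ± 27.32) / 9.81, giving t = 0.371 s or t = 5.94 s.
So the cannonball is at 10.8 m at t = 0.371 s (rising) and t = 5.94 s (falling).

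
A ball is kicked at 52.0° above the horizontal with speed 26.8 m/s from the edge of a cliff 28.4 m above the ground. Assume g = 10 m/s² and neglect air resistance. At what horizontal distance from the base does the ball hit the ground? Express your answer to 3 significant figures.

87.4 m

Components: v_x = 26.8 cos 52.0° = 16.50 m/s, v_y = 26.8 sin 52.0° = 21.12 m/s.
Vertical: 0 = 28.4 + 21.12 t − ½(10) t² ⇒ 5.000 t² − 21.12 t − 28.4 = 0.
t = [21.12 + √(446.1 + 568.0)] / 10.00 = 5.296 s.
Horizontal: R = v_x · t = 16.50 × 5.296 = 87.4 m.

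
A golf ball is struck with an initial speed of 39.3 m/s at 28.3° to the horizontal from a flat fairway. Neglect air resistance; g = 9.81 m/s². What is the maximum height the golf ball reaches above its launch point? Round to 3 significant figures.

Vertical component of launch velocity: v_y = 39.3 sin 28.3° = 18.63 m/s.
At the highest point the vertical velocity is zero, so v_y² = 2 g h_max.
h_max = (18.63)² / (2 × 9.81) = 347.1 / 19.62 = 17.7 m.

17.7 m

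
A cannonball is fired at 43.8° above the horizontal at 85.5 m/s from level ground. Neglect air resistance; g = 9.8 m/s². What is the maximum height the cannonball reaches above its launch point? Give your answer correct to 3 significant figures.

Vertical component of launch velocity: v_y = 85.5 sin 43.8° = 59.18 m/s.
At the highest point the vertical velocity is zero, so v_y² = 2 g h_max.
h_max = (59.18)² / (2 × 9.8) = 3502 / 19.60 = 179 m.

179 m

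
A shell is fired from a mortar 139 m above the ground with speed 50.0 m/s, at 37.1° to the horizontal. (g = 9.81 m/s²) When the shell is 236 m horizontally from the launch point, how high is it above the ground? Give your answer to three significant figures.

146 m

v_x = 50.0 cos 37.1° = 39.88 m/s, v_y0 = 50.0 sin 37.1° = 30.16 m/s.
Time to reach x = 236 m: t = x / v_x = 236 / 39.88 = 5.918 s.
y = 139 + v_y0 t − ½ g t² = 139 + 30.16×5.918 − 4.905×5.918² = 146 m.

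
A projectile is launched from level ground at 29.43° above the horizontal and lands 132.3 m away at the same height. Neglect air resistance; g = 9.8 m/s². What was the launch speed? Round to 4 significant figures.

On level ground, R = v₀² sin(2θ) / g, so v₀ = √(R g / sin 2θ).
sin(2 × 29.43°) = 0.8559.
v₀ = √(132.3 × 9.8 / 0.8559) = √1514.8 = 38.92 m/s.

38.92 m/s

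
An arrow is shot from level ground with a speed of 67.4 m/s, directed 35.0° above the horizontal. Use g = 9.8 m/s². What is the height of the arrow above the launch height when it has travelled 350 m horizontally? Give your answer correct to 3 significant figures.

48.2 m

v_x = 67.4 cos 35.0° = 55.21 m/s, v_y0 = 67.4 sin 35.0° = 38.66 m/s.
Time to reach x = 350 m: t = x / v_x = 350 / 55.21 = 6.339 s.
y = v_y0 t − ½ g t² = 38.66×6.339 − 4.900×6.339² = 48.2 m.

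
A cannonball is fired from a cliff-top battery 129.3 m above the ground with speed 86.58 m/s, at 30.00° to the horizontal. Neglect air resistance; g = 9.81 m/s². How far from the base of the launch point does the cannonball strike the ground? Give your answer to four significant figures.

Components: v_x = 86.58 cos 30.00° = 74.980 m/s, v_y = 86.58 sin 30.00° = 43.290 m/s.
Vertical: 0 = 129.3 + 43.290 t − ½(9.81) t² ⇒ 4.905 t² − 43.290 t − 129.3 = 0.
t = [43.290 + √(1874.0 + 2536.9)] / 9.810 = 11.183 s.
Horizontal: R = v_x · t = 74.980 × 11.183 = 838.5 m.

838.5 m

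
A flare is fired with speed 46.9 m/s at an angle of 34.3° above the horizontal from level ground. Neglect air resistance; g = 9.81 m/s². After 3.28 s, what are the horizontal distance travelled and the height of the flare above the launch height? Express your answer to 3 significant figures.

v_x = 46.9 cos 34.3° = 38.74 m/s; v_y0 = 46.9 sin 34.3° = 26.43 m/s.
x = v_x t = 38.74 × 3.28 = 127 m.
y = v_y0 t − ½ g t² = 26.43×3.28 − 4.905×3.28² = 33.9 m.

x = 127 m, y = 33.9 m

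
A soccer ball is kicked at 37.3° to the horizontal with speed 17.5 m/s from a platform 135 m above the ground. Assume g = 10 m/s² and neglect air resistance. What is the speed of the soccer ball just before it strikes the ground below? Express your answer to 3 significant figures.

v_x = 17.5 cos 37.3° = 13.92 m/s is unchanged throughout.
For the vertical component, v_y² = v_y0² + 2 g h = (10.60)² + 2×10×135 = 2812, so |v_y| = 53.03 m/s.
Impact speed = √(v_x² + v_y²) = √(193.8 + 2812) = 54.8 m/s.

54.8 m/s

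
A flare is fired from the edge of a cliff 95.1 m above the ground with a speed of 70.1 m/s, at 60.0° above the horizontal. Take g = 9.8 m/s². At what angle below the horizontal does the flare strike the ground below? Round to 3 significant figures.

64.8°

v_x = 70.1 cos 60.0° = 35.05 m/s.
At impact |v_y| = √(v_y0² + 2 g h) = √(60.71² + 2×9.8×95.1) = 74.50 m/s.
Angle below horizontal = arctan(|v_y| / v_x) = arctan(74.50 / 35.05) = 64.8°.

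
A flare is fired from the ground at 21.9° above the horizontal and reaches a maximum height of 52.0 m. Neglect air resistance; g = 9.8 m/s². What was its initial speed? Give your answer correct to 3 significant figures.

At maximum height v_y = 0, so (v₀ sin θ)² = 2 g H.
v₀ sin 21.9° = √(2 × 9.8 × 52.0) = 31.92 m/s.
v₀ = 31.92 / sin 21.9° = 31.92 / 0.3730 = 85.6 m/s.

85.6 m/s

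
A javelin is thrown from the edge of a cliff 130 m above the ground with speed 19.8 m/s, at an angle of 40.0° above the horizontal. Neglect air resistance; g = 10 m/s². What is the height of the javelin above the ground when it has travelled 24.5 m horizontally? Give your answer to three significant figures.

v_x = 19.8 cos 40.0° = 15.17 m/s, v_y0 = 19.8 sin 40.0° = 12.73 m/s.
Time to reach x = 24.5 m: t = x / v_x = 24.5 / 15.17 = 1.615 s.
y = 130 + v_y0 t − ½ g t² = 130 + 12.73×1.615 − 5.000×1.615² = 138 m.

138 m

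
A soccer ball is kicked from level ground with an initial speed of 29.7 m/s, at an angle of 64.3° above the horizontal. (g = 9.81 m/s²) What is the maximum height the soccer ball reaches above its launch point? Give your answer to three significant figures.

36.5 m

Vertical component of launch velocity: v_y = 29.7 sin 64.3° = 26.76 m/s.
At the highest point the vertical velocity is zero, so v_y² = 2 g h_max.
h_max = (26.76)² / (2 × 9.81) = 716.1 / 19.62 = 36.5 m.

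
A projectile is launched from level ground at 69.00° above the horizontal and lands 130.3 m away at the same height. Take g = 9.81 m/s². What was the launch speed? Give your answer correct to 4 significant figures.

43.71 m/s

On level ground, R = v₀² sin(2θ) / g, so v₀ = √(R g / sin 2θ).
sin(2 × 69.00°) = 0.6691.
v₀ = √(130.3 × 9.81 / 0.6691) = √1910.4 = 43.71 m/s.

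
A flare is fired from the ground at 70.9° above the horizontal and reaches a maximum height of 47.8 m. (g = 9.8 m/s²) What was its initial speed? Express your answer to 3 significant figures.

32.4 m/s

At maximum height v_y = 0, so (v₀ sin θ)² = 2 g H.
v₀ sin 70.9° = √(2 × 9.8 × 47.8) = 30.61 m/s.
v₀ = 30.61 / sin 70.9° = 30.61 / 0.9449 = 32.4 m/s.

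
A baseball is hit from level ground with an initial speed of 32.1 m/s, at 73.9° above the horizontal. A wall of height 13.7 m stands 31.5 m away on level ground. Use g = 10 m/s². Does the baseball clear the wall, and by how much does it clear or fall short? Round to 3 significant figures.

v_x = 32.1 cos 73.9° = 8.902 m/s; v_y0 = 32.1 sin 73.9° = 30.84 m/s.
Time to reach the wall: t = 31.5 / 8.902 = 3.539 s.
Height at that point: y = 30.84×3.539 − 5.000×3.539² = 46.52 m.
That is 46.52 − 13.7 = 32.8 m above the top of the wall, so the baseball clears it.

Yes — it clears the wall by 32.8 m.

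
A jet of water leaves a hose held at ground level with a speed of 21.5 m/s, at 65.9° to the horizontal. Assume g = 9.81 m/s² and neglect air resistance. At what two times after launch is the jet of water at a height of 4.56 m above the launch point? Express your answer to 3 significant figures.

v_y0 = 21.5 sin 65.9° = 19.63 m/s.
Set y = v_y0 t − ½ g t² = 4.56: 4.905 t² − 19.63 t + 4.56 = 0.
t = [19.63 ± √(385.3 − 89.47)] / 9.81 = (19.63 ± 17.20) / 9.81, giving t = 0.248 s or t = 3.75 s.
So the jet of water is at 4.56 m at t = 0.248 s (rising) and t = 3.75 s (falling).

0.248 s and 3.75 s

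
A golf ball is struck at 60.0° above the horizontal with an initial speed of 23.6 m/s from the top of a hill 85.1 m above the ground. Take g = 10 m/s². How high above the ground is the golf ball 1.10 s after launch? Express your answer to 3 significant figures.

102 m

v_y0 = 23.6 sin 60.0° = 20.44 m/s.
y(t) = 85.1 + v_y0 t − ½ g t² = 85.1 + 20.44×1.10 − ½×10×1.10² = 102 m.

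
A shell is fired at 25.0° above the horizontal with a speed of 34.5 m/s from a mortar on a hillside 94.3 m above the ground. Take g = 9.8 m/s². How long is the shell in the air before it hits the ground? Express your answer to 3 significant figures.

Vertical component: v_y = 34.5 sin 25.0° = 14.58 m/s.
Taking up as positive with launch at y = 94.3 m, landing at y = 0: 0 = 94.3 + 14.58 t − ½(9.8) t².
Solving 4.900 t² − 14.58 t − 94.3 = 0 gives t = [14.58 + √(14.58² + 4·4.900·94.3)] / 9.800 = 6.12 s.

6.12 s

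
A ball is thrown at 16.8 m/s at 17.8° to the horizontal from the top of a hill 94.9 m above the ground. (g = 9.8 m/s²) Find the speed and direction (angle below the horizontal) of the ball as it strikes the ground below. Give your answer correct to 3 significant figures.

46.3 m/s at 69.8° below the horizontal

v_x = 16.8 cos 17.8° = 16.00 m/s (constant).
|v_y| at impact = √((5.136)² + 2×9.8×94.9) = 43.43 m/s.
Speed = √(16.00² + 43.43²) = 46.3 m/s; angle = arctan(43.43/16.00) = 69.8° below horizontal.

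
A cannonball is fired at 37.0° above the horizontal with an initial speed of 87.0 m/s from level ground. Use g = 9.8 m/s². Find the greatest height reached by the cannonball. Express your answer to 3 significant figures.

Vertical component of launch velocity: v_y = 87.0 sin 37.0° = 52.36 m/s.
At the highest point the vertical velocity is zero, so v_y² = 2 g h_max.
h_max = (52.36)² / (2 × 9.8) = 2742 / 19.60 = 140 m.

140 m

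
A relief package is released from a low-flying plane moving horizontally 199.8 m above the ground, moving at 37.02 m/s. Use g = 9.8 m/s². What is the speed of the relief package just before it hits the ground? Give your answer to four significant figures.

72.71 m/s

Fall time: t = √(2 × 199.8 / 9.8) = 6.3856 s.
At impact: v_x = 37.02 m/s (unchanged), v_y = g t = 9.8 × 6.3856 = 62.579 m/s.
Speed = √(v_x² + v_y²) = √(1370.5 + 3916.1) = 72.71 m/s.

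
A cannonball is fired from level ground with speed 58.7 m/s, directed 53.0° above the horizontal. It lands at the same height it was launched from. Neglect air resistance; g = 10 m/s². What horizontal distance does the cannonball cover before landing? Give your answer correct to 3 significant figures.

331 m

For level ground, R = v₀² sin(2θ) / g.
sin(2 × 53.0°) = sin 106.0° = 0.9613.
R = (58.7)² × 0.9613 / 10 = 331 m.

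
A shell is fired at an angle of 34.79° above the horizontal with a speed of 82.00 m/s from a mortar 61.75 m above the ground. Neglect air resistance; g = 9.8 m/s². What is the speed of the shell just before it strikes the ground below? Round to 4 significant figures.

89.07 m/s

v_x = 82.00 cos 34.79° = 67.342 m/s is unchanged throughout.
For the vertical component, v_y² = v_y0² + 2 g h = (46.787)² + 2×9.8×61.75 = 3399.3, so |v_y| = 58.304 m/s.
Impact speed = √(v_x² + v_y²) = √(4534.9 + 3399.3) = 89.07 m/s.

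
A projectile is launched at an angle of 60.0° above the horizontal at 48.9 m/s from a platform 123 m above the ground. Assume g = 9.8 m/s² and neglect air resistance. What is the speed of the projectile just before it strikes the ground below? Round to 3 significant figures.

69.3 m/s

v_x = 48.9 cos 60.0° = 24.45 m/s is unchanged throughout.
For the vertical component, v_y² = v_y0² + 2 g h = (42.35)² + 2×9.8×123 = 4204, so |v_y| = 64.84 m/s.
Impact speed = √(v_x² + v_y²) = √(597.8 + 4204) = 69.3 m/s.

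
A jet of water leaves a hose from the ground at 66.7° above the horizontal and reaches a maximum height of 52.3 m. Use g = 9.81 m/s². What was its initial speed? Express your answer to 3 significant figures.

34.9 m/s

At maximum height v_y = 0, so (v₀ sin θ)² = 2 g H.
v₀ sin 66.7° = √(2 × 9.81 × 52.3) = 32.03 m/s.
v₀ = 32.03 / sin 66.7° = 32.03 / 0.9184 = 34.9 m/s.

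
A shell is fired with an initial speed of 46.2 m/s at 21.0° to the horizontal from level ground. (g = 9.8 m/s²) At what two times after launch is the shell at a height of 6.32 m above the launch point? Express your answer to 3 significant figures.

0.439 s and 2.94 s

v_y0 = 46.2 sin 21.0° = 16.56 m/s.
Set y = v_y0 t − ½ g t² = 6.32: 4.900 t² − 16.56 t + 6.32 = 0.
t = [16.56 ± √(274.2 − 123.9)] / 9.8 = (16.56 ± 12.26) / 9.8, giving t = 0.439 s or t = 2.94 s.
So the shell is at 6.32 m at t = 0.439 s (rising) and t = 2.94 s (falling).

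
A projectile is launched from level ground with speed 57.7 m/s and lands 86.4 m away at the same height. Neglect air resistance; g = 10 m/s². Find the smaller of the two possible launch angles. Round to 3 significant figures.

7.52°

Level-ground range: R = v₀² sin(2θ)/g ⇒ sin 2θ = R g / v₀² = 86.4×10/57.7² = 0.2595.
2θ = arcsin(0.2595) = 15.04° or 180° − 15.04° = 164.96°.
So θ = 7.52° or θ = 82.5°.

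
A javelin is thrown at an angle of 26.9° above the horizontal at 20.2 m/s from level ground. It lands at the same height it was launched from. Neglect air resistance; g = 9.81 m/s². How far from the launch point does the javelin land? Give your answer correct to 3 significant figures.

33.6 m

Components: v_x = 20.2 cos 26.9° = 18.01 m/s, v_y = 20.2 sin 26.9° = 9.139 m/s.
Time of flight (same landing height): t = 2 v_y / g = 2 × 9.139 / 9.81 = 1.863 s.
Range: R = v_x · t = 18.01 × 1.863 = 33.6 m.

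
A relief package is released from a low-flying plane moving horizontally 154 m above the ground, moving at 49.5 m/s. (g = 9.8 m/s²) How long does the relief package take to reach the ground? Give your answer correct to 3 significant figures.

5.61 s

The horizontal speed doesn't affect the fall. With v_y0 = 0, h = ½ g t².
t = √(2 × 154 / 9.8) = √31.43 = 5.61 s.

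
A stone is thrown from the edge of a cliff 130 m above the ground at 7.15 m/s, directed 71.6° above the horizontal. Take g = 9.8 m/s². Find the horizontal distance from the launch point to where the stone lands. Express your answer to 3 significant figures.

Components: v_x = 7.15 cos 71.6° = 2.257 m/s, v_y = 7.15 sin 71.6° = 6.784 m/s.
Vertical: 0 = 130 + 6.784 t − ½(9.8) t² ⇒ 4.900 t² − 6.784 t − 130 = 0.
t = [6.784 + √(46.02 + 2548)] / 9.800 = 5.889 s.
Horizontal: R = v_x · t = 2.257 × 5.889 = 13.3 m.

13.3 m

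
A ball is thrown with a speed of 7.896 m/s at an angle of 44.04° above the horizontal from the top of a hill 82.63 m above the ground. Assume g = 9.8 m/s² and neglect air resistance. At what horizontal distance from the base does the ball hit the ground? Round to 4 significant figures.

26.70 m

Components: v_x = 7.896 cos 44.04° = 5.6761 m/s, v_y = 7.896 sin 44.04° = 5.4890 m/s.
Vertical: 0 = 82.63 + 5.4890 t − ½(9.8) t² ⇒ 4.900 t² − 5.4890 t − 82.63 = 0.
t = [5.4890 + √(30.129 + 1619.5)] / 9.800 = 4.7046 s.
Horizontal: R = v_x · t = 5.6761 × 4.7046 = 26.70 m.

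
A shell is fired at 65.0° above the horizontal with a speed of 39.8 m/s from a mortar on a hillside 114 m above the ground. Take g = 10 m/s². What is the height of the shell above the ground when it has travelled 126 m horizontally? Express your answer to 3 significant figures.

104 m

v_x = 39.8 cos 65.0° = 16.82 m/s, v_y0 = 39.8 sin 65.0° = 36.07 m/s.
Time to reach x = 126 m: t = x / v_x = 126 / 16.82 = 7.491 s.
y = 114 + v_y0 t − ½ g t² = 114 + 36.07×7.491 − 5.000×7.491² = 104 m.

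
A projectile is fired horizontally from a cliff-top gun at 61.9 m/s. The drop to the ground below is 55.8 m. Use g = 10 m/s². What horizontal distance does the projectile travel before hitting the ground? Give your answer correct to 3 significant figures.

Initial vertical velocity is zero, so the fall time comes from h = ½ g t²: t = √(2 × 55.8 / 10) = 3.341 s.
Horizontal motion is uniform at 61.9 m/s, so x = 61.9 × 3.341 = 207 m.

207 m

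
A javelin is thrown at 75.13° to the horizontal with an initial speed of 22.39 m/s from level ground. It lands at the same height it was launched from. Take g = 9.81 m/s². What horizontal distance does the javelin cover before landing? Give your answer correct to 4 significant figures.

25.35 m

For level ground, R = v₀² sin(2θ) / g.
sin(2 × 75.13°) = sin 150.26° = 0.4961.
R = (22.39)² × 0.4961 / 9.81 = 25.35 m.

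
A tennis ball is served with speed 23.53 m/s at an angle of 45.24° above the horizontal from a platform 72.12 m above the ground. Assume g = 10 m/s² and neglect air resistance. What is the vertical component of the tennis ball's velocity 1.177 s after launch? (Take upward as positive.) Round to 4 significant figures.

4.938 m/s

Initial vertical component: v_y0 = 23.53 sin 45.24° = 16.708 m/s.
v_y(t) = v_y0 − g t = 16.708 − 10 × 1.177 = 4.938 m/s.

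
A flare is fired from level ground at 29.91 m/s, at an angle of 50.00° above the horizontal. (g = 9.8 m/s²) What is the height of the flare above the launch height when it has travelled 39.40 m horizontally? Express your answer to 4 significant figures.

26.38 m

v_x = 29.91 cos 50.00° = 19.226 m/s, v_y0 = 29.91 sin 50.00° = 22.912 m/s.
Time to reach x = 39.40 m: t = x / v_x = 39.40 / 19.226 = 2.0493 s.
y = v_y0 t − ½ g t² = 22.912×2.0493 − 4.900×2.0493² = 26.38 m.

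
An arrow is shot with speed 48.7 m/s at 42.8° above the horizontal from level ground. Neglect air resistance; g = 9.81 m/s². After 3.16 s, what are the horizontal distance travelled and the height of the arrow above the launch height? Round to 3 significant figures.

v_x = 48.7 cos 42.8° = 35.73 m/s; v_y0 = 48.7 sin 42.8° = 33.09 m/s.
x = v_x t = 35.73 × 3.16 = 113 m.
y = v_y0 t − ½ g t² = 33.09×3.16 − 4.905×3.16² = 55.6 m.

x = 113 m, y = 55.6 m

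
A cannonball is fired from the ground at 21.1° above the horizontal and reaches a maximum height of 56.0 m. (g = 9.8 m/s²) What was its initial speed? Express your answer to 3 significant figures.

92.0 m/s

At maximum height v_y = 0, so (v₀ sin θ)² = 2 g H.
v₀ sin 21.1° = √(2 × 9.8 × 56.0) = 33.13 m/s.
v₀ = 33.13 / sin 21.1° = 33.13 / 0.3600 = 92.0 m/s.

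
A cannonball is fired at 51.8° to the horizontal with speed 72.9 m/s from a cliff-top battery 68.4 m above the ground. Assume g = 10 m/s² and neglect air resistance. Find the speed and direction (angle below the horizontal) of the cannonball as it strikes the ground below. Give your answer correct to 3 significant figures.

v_x = 72.9 cos 51.8° = 45.08 m/s (constant).
|v_y| at impact = √((57.29)² + 2×10×68.4) = 68.19 m/s.
Speed = √(45.08² + 68.19²) = 81.7 m/s; angle = arctan(68.19/45.08) = 56.5° below horizontal.

81.7 m/s at 56.5° below the horizontal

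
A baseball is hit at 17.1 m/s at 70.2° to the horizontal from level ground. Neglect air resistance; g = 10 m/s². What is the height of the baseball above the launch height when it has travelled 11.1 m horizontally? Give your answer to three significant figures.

12.5 m

v_x = 17.1 cos 70.2° = 5.792 m/s, v_y0 = 17.1 sin 70.2° = 16.09 m/s.
Time to reach x = 11.1 m: t = x / v_x = 11.1 / 5.792 = 1.916 s.
y = v_y0 t − ½ g t² = 16.09×1.916 − 5.000×1.916² = 12.5 m.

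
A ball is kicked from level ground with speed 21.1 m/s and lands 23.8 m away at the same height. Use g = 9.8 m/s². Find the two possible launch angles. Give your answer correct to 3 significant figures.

15.8° and 74.2°

Level-ground range: R = v₀² sin(2θ)/g ⇒ sin 2θ = R g / v₀² = 23.8×9.8/21.1² = 0.5239.
2θ = arcsin(0.5239) = 31.59° or 180° − 31.59° = 148.41°.
So θ = 15.8° or θ = 74.2°.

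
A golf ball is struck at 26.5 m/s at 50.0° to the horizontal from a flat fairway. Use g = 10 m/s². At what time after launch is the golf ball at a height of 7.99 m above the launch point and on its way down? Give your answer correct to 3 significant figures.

3.62 s

v_y0 = 26.5 sin 50.0° = 20.30 m/s.
Set y = v_y0 t − ½ g t² = 7.99: 5.000 t² − 20.30 t + 7.99 = 0.
t = [20.30 ± √(412.1 − 159.8)] / 10 = (20.30 ± 15.88) / 10, giving t = 0.442 s or t = 3.62 s.
On the way down corresponds to the larger root: t = 3.62 s.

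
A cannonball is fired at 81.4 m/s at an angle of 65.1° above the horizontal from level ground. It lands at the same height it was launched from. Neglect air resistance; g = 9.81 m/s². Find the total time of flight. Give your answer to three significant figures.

15.1 s

Vertical component: v_y = 81.4 sin 65.1° = 73.83 m/s.
For a projectile landing at launch height, time of flight is t = 2 v_y / g = 2 × 73.83 / 9.81 = 15.1 s.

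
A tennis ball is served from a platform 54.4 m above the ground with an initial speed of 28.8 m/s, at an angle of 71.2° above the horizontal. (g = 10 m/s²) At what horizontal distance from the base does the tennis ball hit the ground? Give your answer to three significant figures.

Components: v_x = 28.8 cos 71.2° = 9.281 m/s, v_y = 28.8 sin 71.2° = 27.26 m/s.
Vertical: 0 = 54.4 + 27.26 t − ½(10) t² ⇒ 5.000 t² − 27.26 t − 54.4 = 0.
t = [27.26 + √(743.1 + 1088)] / 10.00 = 7.005 s.
Horizontal: R = v_x · t = 9.281 × 7.005 = 65.0 m.

65.0 m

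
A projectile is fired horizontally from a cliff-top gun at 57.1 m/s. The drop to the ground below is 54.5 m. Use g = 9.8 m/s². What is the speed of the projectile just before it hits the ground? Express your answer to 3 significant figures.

65.8 m/s

Fall time: t = √(2 × 54.5 / 9.8) = 3.335 s.
At impact: v_x = 57.1 m/s (unchanged), v_y = g t = 9.8 × 3.335 = 32.68 m/s.
Speed = √(v_x² + v_y²) = √(3260 + 1068) = 65.8 m/s.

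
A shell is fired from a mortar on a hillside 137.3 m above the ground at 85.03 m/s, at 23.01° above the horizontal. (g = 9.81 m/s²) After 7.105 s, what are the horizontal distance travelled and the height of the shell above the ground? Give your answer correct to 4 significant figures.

v_x = 85.03 cos 23.01° = 78.265 m/s; v_y0 = 85.03 sin 23.01° = 33.238 m/s.
x = v_x t = 78.265 × 7.105 = 556.1 m.
y = 137.3 + v_y0 t − ½ g t² = 125.8 m.

x = 556.1 m, y = 125.8 m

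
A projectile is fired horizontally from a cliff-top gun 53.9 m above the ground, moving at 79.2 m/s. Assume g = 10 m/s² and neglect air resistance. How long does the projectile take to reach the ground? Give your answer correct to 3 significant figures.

The horizontal speed doesn't affect the fall. With v_y0 = 0, h = ½ g t².
t = √(2 × 53.9 / 10) = √10.78 = 3.28 s.

3.28 s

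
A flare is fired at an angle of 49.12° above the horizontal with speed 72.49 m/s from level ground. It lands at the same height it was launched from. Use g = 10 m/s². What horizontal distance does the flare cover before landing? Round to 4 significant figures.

For level ground, R = v₀² sin(2θ) / g.
sin(2 × 49.12°) = sin 98.240° = 0.9897.
R = (72.49)² × 0.9897 / 10 = 520.1 m.

520.1 m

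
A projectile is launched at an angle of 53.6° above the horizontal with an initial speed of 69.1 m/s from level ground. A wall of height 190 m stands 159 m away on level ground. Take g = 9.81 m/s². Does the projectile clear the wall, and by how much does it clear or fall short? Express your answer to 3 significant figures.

v_x = 69.1 cos 53.6° = 41.01 m/s; v_y0 = 69.1 sin 53.6° = 55.62 m/s.
Time to reach the wall: t = 159 / 41.01 = 3.877 s.
Height at that point: y = 55.62×3.877 − 4.905×3.877² = 141.9 m.
That is 190 − 141.9 = 48.1 m below the top of the wall, so the projectile does not clear it.

No — it falls 48.1 m short of clearing the wall.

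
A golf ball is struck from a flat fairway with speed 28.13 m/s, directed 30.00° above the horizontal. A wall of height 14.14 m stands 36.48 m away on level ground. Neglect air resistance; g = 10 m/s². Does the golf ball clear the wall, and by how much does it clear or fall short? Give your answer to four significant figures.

No — it falls 4.290 m short of clearing the wall.

v_x = 28.13 cos 30.00° = 24.361 m/s; v_y0 = 28.13 sin 30.00° = 14.065 m/s.
Time to reach the wall: t = 36.48 / 24.361 = 1.4975 s.
Height at that point: y = 14.065×1.4975 − 5.000×1.4975² = 9.8498 m.
That is 14.14 − 9.8498 = 4.290 m below the top of the wall, so the golf ball does not clear it.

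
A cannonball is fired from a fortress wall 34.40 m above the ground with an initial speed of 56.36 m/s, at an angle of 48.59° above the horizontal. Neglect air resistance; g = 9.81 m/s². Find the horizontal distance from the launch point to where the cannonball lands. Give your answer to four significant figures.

Components: v_x = 56.36 cos 48.59° = 37.279 m/s, v_y = 56.36 sin 48.59° = 42.270 m/s.
Vertical: 0 = 34.40 + 42.270 t − ½(9.81) t² ⇒ 4.905 t² − 42.270 t − 34.40 = 0.
t = [42.270 + √(1786.8 + 674.93)] / 9.810 = 9.3665 s.
Horizontal: R = v_x · t = 37.279 × 9.3665 = 349.2 m.

349.2 m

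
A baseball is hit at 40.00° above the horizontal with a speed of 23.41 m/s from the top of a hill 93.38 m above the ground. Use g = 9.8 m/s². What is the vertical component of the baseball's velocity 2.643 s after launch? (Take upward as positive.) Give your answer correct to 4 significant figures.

Initial vertical component: v_y0 = 23.41 sin 40.00° = 15.048 m/s.
v_y(t) = v_y0 − g t = 15.048 − 9.8 × 2.643 = -10.85 m/s.

-10.85 m/s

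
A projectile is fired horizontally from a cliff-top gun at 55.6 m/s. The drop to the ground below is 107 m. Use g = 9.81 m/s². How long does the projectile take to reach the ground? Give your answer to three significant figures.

The horizontal speed doesn't affect the fall. With v_y0 = 0, h = ½ g t².
t = √(2 × 107 / 9.81) = √21.81 = 4.67 s.

4.67 s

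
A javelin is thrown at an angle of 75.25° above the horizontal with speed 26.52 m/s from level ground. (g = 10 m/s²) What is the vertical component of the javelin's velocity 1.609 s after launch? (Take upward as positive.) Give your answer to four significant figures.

9.556 m/s

Initial vertical component: v_y0 = 26.52 sin 75.25° = 25.646 m/s.
v_y(t) = v_y0 − g t = 25.646 − 10 × 1.609 = 9.556 m/s.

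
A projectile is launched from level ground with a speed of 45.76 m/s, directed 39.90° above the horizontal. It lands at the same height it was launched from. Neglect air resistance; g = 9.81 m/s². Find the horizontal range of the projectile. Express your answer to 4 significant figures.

210.1 m

Components: v_x = 45.76 cos 39.90° = 35.105 m/s, v_y = 45.76 sin 39.90° = 29.353 m/s.
Time of flight (same landing height): t = 2 v_y / g = 2 × 29.353 / 9.81 = 5.9843 s.
Range: R = v_x · t = 35.105 × 5.9843 = 210.1 m.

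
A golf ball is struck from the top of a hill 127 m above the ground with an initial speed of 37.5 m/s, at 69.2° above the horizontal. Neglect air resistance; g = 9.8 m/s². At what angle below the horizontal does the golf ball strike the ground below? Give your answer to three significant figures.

v_x = 37.5 cos 69.2° = 13.32 m/s.
At impact |v_y| = √(v_y0² + 2 g h) = √(35.06² + 2×9.8×127) = 60.98 m/s.
Angle below horizontal = arctan(|v_y| / v_x) = arctan(60.98 / 13.32) = 77.7°.

77.7°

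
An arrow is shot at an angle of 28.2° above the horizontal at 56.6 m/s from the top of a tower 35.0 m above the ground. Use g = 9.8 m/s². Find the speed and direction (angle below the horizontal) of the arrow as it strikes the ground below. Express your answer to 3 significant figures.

62.4 m/s at 36.9° below the horizontal

v_x = 56.6 cos 28.2° = 49.88 m/s (constant).
|v_y| at impact = √((26.75)² + 2×9.8×35.0) = 37.44 m/s.
Speed = √(49.88² + 37.44²) = 62.4 m/s; angle = arctan(37.44/49.88) = 36.9° below horizontal.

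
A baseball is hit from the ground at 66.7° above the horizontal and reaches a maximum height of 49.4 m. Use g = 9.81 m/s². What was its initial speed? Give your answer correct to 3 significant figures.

33.9 m/s

At maximum height v_y = 0, so (v₀ sin θ)² = 2 g H.
v₀ sin 66.7° = √(2 × 9.81 × 49.4) = 31.13 m/s.
v₀ = 31.13 / sin 66.7° = 31.13 / 0.9184 = 33.9 m/s.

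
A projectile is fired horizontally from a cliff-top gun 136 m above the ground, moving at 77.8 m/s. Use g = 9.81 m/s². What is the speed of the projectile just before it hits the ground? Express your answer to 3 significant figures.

Fall time: t = √(2 × 136 / 9.81) = 5.266 s.
At impact: v_x = 77.8 m/s (unchanged), v_y = g t = 9.81 × 5.266 = 51.66 m/s.
Speed = √(v_x² + v_y²) = √(6053 + 2669) = 93.4 m/s.

93.4 m/s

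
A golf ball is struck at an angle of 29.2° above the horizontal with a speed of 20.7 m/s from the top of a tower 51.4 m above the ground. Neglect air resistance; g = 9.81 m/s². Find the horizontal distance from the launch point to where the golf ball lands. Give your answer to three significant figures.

80.0 m

Components: v_x = 20.7 cos 29.2° = 18.07 m/s, v_y = 20.7 sin 29.2° = 10.10 m/s.
Vertical: 0 = 51.4 + 10.10 t − ½(9.81) t² ⇒ 4.905 t² − 10.10 t − 51.4 = 0.
t = [10.10 + √(102.0 + 1008)] / 9.810 = 4.426 s.
Horizontal: R = v_x · t = 18.07 × 4.426 = 80.0 m.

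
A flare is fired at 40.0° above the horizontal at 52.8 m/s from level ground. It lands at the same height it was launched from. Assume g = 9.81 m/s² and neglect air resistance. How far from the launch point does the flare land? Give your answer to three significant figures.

280 m

Components: v_x = 52.8 cos 40.0° = 40.45 m/s, v_y = 52.8 sin 40.0° = 33.94 m/s.
Time of flight (same landing height): t = 2 v_y / g = 2 × 33.94 / 9.81 = 6.919 s.
Range: R = v_x · t = 40.45 × 6.919 = 280 m.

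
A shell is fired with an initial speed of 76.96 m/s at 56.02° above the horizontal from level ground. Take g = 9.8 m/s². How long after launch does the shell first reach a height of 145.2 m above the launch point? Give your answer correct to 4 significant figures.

v_y0 = 76.96 sin 56.02° = 63.818 m/s.
Set y = v_y0 t − ½ g t² = 145.2: 4.900 t² − 63.818 t + 145.2 = 0.
t = [63.818 ± √(4072.7 − 2845.9)] / 9.8 = (63.818 ± 35.026) / 9.8, giving t = 2.938 s or t = 10.09 s.
The shell is on the way up at the first time, so t = 2.938 s.

2.938 s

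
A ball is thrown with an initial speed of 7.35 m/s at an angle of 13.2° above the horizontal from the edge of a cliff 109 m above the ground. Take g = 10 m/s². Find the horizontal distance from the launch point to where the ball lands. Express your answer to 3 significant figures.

Components: v_x = 7.35 cos 13.2° = 7.156 m/s, v_y = 7.35 sin 13.2° = 1.678 m/s.
Vertical: 0 = 109 + 1.678 t − ½(10) t² ⇒ 5.000 t² − 1.678 t − 109 = 0.
t = [1.678 + √(2.816 + 2180)] / 10.00 = 4.840 s.
Horizontal: R = v_x · t = 7.156 × 4.840 = 34.6 m.

34.6 m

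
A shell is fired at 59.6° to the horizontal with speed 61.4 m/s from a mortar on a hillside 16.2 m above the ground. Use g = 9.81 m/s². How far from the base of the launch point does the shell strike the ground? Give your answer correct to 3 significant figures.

345 m

Components: v_x = 61.4 cos 59.6° = 31.07 m/s, v_y = 61.4 sin 59.6° = 52.96 m/s.
Vertical: 0 = 16.2 + 52.96 t − ½(9.81) t² ⇒ 4.905 t² − 52.96 t − 16.2 = 0.
t = [52.96 + √(2805 + 317.8)] / 9.810 = 11.10 s.
Horizontal: R = v_x · t = 31.07 × 11.10 = 345 m.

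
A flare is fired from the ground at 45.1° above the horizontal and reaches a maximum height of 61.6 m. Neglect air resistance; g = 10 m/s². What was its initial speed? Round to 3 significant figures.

49.6 m/s

At maximum height v_y = 0, so (v₀ sin θ)² = 2 g H.
v₀ sin 45.1° = √(2 × 10 × 61.6) = 35.10 m/s.
v₀ = 35.10 / sin 45.1° = 35.10 / 0.7083 = 49.6 m/s.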